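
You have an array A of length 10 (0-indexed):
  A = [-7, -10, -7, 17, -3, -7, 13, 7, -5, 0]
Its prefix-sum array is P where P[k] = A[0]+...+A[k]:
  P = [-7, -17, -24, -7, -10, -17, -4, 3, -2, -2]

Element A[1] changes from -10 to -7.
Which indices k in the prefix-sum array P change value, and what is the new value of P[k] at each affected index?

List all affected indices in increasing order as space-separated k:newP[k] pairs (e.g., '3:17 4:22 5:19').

Answer: 1:-14 2:-21 3:-4 4:-7 5:-14 6:-1 7:6 8:1 9:1

Derivation:
P[k] = A[0] + ... + A[k]
P[k] includes A[1] iff k >= 1
Affected indices: 1, 2, ..., 9; delta = 3
  P[1]: -17 + 3 = -14
  P[2]: -24 + 3 = -21
  P[3]: -7 + 3 = -4
  P[4]: -10 + 3 = -7
  P[5]: -17 + 3 = -14
  P[6]: -4 + 3 = -1
  P[7]: 3 + 3 = 6
  P[8]: -2 + 3 = 1
  P[9]: -2 + 3 = 1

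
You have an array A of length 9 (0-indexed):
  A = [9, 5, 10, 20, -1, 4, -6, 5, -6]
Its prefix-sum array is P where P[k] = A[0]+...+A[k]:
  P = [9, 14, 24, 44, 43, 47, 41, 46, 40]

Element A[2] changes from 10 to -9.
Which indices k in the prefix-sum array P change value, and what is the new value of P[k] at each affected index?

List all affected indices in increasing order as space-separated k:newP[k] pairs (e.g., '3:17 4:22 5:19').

P[k] = A[0] + ... + A[k]
P[k] includes A[2] iff k >= 2
Affected indices: 2, 3, ..., 8; delta = -19
  P[2]: 24 + -19 = 5
  P[3]: 44 + -19 = 25
  P[4]: 43 + -19 = 24
  P[5]: 47 + -19 = 28
  P[6]: 41 + -19 = 22
  P[7]: 46 + -19 = 27
  P[8]: 40 + -19 = 21

Answer: 2:5 3:25 4:24 5:28 6:22 7:27 8:21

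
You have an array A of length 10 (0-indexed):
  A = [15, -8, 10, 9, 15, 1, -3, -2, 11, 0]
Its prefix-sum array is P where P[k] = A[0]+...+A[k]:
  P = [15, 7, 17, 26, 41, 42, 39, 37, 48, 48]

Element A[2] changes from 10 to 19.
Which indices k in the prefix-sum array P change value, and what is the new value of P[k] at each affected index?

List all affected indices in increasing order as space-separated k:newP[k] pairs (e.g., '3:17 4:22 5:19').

P[k] = A[0] + ... + A[k]
P[k] includes A[2] iff k >= 2
Affected indices: 2, 3, ..., 9; delta = 9
  P[2]: 17 + 9 = 26
  P[3]: 26 + 9 = 35
  P[4]: 41 + 9 = 50
  P[5]: 42 + 9 = 51
  P[6]: 39 + 9 = 48
  P[7]: 37 + 9 = 46
  P[8]: 48 + 9 = 57
  P[9]: 48 + 9 = 57

Answer: 2:26 3:35 4:50 5:51 6:48 7:46 8:57 9:57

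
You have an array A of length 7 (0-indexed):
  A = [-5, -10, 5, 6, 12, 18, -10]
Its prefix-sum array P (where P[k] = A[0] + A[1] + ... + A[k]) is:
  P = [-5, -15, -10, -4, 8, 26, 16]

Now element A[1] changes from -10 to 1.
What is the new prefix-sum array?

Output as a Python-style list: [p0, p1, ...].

Answer: [-5, -4, 1, 7, 19, 37, 27]

Derivation:
Change: A[1] -10 -> 1, delta = 11
P[k] for k < 1: unchanged (A[1] not included)
P[k] for k >= 1: shift by delta = 11
  P[0] = -5 + 0 = -5
  P[1] = -15 + 11 = -4
  P[2] = -10 + 11 = 1
  P[3] = -4 + 11 = 7
  P[4] = 8 + 11 = 19
  P[5] = 26 + 11 = 37
  P[6] = 16 + 11 = 27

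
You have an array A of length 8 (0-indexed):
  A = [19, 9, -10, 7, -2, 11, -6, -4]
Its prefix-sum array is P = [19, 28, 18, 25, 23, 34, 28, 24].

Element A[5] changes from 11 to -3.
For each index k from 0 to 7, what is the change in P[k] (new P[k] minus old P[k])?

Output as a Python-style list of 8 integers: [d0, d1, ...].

Answer: [0, 0, 0, 0, 0, -14, -14, -14]

Derivation:
Element change: A[5] 11 -> -3, delta = -14
For k < 5: P[k] unchanged, delta_P[k] = 0
For k >= 5: P[k] shifts by exactly -14
Delta array: [0, 0, 0, 0, 0, -14, -14, -14]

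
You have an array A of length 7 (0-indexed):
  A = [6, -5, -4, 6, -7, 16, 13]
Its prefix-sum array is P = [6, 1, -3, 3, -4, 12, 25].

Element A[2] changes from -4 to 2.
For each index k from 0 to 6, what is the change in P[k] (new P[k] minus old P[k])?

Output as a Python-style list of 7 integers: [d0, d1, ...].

Element change: A[2] -4 -> 2, delta = 6
For k < 2: P[k] unchanged, delta_P[k] = 0
For k >= 2: P[k] shifts by exactly 6
Delta array: [0, 0, 6, 6, 6, 6, 6]

Answer: [0, 0, 6, 6, 6, 6, 6]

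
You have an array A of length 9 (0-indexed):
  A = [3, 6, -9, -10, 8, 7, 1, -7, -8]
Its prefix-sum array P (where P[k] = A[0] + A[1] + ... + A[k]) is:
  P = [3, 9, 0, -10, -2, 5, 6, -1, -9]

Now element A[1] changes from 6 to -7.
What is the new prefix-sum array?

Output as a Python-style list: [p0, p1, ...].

Answer: [3, -4, -13, -23, -15, -8, -7, -14, -22]

Derivation:
Change: A[1] 6 -> -7, delta = -13
P[k] for k < 1: unchanged (A[1] not included)
P[k] for k >= 1: shift by delta = -13
  P[0] = 3 + 0 = 3
  P[1] = 9 + -13 = -4
  P[2] = 0 + -13 = -13
  P[3] = -10 + -13 = -23
  P[4] = -2 + -13 = -15
  P[5] = 5 + -13 = -8
  P[6] = 6 + -13 = -7
  P[7] = -1 + -13 = -14
  P[8] = -9 + -13 = -22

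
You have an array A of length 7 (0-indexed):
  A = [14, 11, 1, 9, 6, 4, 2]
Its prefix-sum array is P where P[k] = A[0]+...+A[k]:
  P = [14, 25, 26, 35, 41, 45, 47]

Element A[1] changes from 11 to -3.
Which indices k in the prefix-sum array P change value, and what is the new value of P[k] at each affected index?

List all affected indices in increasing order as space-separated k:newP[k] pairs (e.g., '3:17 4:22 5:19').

P[k] = A[0] + ... + A[k]
P[k] includes A[1] iff k >= 1
Affected indices: 1, 2, ..., 6; delta = -14
  P[1]: 25 + -14 = 11
  P[2]: 26 + -14 = 12
  P[3]: 35 + -14 = 21
  P[4]: 41 + -14 = 27
  P[5]: 45 + -14 = 31
  P[6]: 47 + -14 = 33

Answer: 1:11 2:12 3:21 4:27 5:31 6:33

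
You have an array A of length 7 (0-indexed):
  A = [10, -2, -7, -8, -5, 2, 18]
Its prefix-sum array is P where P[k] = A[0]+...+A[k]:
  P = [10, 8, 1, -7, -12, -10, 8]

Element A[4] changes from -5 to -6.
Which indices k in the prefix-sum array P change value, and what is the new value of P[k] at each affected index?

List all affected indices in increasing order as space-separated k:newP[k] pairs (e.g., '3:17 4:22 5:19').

Answer: 4:-13 5:-11 6:7

Derivation:
P[k] = A[0] + ... + A[k]
P[k] includes A[4] iff k >= 4
Affected indices: 4, 5, ..., 6; delta = -1
  P[4]: -12 + -1 = -13
  P[5]: -10 + -1 = -11
  P[6]: 8 + -1 = 7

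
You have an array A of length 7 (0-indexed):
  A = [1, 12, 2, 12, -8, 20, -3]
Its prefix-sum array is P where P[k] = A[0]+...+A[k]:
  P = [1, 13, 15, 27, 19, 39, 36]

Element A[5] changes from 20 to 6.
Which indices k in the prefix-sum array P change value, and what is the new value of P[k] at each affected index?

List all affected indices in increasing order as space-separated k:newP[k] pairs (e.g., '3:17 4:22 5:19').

Answer: 5:25 6:22

Derivation:
P[k] = A[0] + ... + A[k]
P[k] includes A[5] iff k >= 5
Affected indices: 5, 6, ..., 6; delta = -14
  P[5]: 39 + -14 = 25
  P[6]: 36 + -14 = 22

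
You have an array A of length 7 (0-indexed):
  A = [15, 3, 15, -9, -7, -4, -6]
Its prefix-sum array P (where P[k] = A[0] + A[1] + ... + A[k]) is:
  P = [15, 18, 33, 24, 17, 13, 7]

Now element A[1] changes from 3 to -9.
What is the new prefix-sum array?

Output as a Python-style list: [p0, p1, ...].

Answer: [15, 6, 21, 12, 5, 1, -5]

Derivation:
Change: A[1] 3 -> -9, delta = -12
P[k] for k < 1: unchanged (A[1] not included)
P[k] for k >= 1: shift by delta = -12
  P[0] = 15 + 0 = 15
  P[1] = 18 + -12 = 6
  P[2] = 33 + -12 = 21
  P[3] = 24 + -12 = 12
  P[4] = 17 + -12 = 5
  P[5] = 13 + -12 = 1
  P[6] = 7 + -12 = -5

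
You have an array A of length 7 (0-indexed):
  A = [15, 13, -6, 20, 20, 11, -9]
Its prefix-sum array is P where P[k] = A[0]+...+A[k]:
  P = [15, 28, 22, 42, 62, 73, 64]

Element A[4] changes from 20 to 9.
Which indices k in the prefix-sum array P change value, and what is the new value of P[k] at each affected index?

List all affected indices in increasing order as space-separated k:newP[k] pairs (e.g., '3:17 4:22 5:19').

Answer: 4:51 5:62 6:53

Derivation:
P[k] = A[0] + ... + A[k]
P[k] includes A[4] iff k >= 4
Affected indices: 4, 5, ..., 6; delta = -11
  P[4]: 62 + -11 = 51
  P[5]: 73 + -11 = 62
  P[6]: 64 + -11 = 53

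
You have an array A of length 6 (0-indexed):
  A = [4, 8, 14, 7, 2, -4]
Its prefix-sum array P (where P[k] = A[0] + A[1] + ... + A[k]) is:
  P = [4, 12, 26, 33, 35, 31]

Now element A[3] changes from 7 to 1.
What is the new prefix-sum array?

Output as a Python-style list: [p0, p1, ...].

Change: A[3] 7 -> 1, delta = -6
P[k] for k < 3: unchanged (A[3] not included)
P[k] for k >= 3: shift by delta = -6
  P[0] = 4 + 0 = 4
  P[1] = 12 + 0 = 12
  P[2] = 26 + 0 = 26
  P[3] = 33 + -6 = 27
  P[4] = 35 + -6 = 29
  P[5] = 31 + -6 = 25

Answer: [4, 12, 26, 27, 29, 25]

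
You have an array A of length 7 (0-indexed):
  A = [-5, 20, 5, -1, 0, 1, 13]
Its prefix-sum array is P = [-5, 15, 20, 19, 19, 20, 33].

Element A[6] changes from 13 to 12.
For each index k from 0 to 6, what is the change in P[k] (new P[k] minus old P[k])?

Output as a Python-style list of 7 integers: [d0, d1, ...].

Answer: [0, 0, 0, 0, 0, 0, -1]

Derivation:
Element change: A[6] 13 -> 12, delta = -1
For k < 6: P[k] unchanged, delta_P[k] = 0
For k >= 6: P[k] shifts by exactly -1
Delta array: [0, 0, 0, 0, 0, 0, -1]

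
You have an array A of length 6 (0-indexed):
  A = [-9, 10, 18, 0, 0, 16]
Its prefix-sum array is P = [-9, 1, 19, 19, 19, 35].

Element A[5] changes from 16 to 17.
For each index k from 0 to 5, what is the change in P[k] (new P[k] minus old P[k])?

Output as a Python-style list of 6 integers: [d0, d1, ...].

Answer: [0, 0, 0, 0, 0, 1]

Derivation:
Element change: A[5] 16 -> 17, delta = 1
For k < 5: P[k] unchanged, delta_P[k] = 0
For k >= 5: P[k] shifts by exactly 1
Delta array: [0, 0, 0, 0, 0, 1]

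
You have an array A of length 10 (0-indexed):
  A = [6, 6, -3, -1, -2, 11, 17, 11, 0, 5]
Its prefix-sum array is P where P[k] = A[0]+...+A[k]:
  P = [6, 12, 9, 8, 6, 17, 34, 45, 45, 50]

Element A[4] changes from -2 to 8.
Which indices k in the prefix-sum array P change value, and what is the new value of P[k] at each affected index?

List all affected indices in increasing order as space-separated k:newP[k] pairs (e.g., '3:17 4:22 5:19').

Answer: 4:16 5:27 6:44 7:55 8:55 9:60

Derivation:
P[k] = A[0] + ... + A[k]
P[k] includes A[4] iff k >= 4
Affected indices: 4, 5, ..., 9; delta = 10
  P[4]: 6 + 10 = 16
  P[5]: 17 + 10 = 27
  P[6]: 34 + 10 = 44
  P[7]: 45 + 10 = 55
  P[8]: 45 + 10 = 55
  P[9]: 50 + 10 = 60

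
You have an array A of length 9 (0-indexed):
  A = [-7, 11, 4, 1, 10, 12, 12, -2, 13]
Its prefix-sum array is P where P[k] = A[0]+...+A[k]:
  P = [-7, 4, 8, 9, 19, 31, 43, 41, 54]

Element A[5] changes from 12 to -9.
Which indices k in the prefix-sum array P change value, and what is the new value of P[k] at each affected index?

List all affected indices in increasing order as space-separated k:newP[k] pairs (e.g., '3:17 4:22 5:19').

P[k] = A[0] + ... + A[k]
P[k] includes A[5] iff k >= 5
Affected indices: 5, 6, ..., 8; delta = -21
  P[5]: 31 + -21 = 10
  P[6]: 43 + -21 = 22
  P[7]: 41 + -21 = 20
  P[8]: 54 + -21 = 33

Answer: 5:10 6:22 7:20 8:33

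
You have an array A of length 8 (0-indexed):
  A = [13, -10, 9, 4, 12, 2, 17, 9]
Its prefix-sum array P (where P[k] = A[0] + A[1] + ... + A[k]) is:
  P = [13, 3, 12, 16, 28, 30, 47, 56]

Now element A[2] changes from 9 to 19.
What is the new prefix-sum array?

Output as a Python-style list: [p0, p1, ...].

Answer: [13, 3, 22, 26, 38, 40, 57, 66]

Derivation:
Change: A[2] 9 -> 19, delta = 10
P[k] for k < 2: unchanged (A[2] not included)
P[k] for k >= 2: shift by delta = 10
  P[0] = 13 + 0 = 13
  P[1] = 3 + 0 = 3
  P[2] = 12 + 10 = 22
  P[3] = 16 + 10 = 26
  P[4] = 28 + 10 = 38
  P[5] = 30 + 10 = 40
  P[6] = 47 + 10 = 57
  P[7] = 56 + 10 = 66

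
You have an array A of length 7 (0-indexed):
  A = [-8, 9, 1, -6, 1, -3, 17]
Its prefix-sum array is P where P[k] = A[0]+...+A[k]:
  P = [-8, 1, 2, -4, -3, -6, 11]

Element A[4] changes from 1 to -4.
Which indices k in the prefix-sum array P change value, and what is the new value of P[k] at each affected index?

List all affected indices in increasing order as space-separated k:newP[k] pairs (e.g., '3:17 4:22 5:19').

P[k] = A[0] + ... + A[k]
P[k] includes A[4] iff k >= 4
Affected indices: 4, 5, ..., 6; delta = -5
  P[4]: -3 + -5 = -8
  P[5]: -6 + -5 = -11
  P[6]: 11 + -5 = 6

Answer: 4:-8 5:-11 6:6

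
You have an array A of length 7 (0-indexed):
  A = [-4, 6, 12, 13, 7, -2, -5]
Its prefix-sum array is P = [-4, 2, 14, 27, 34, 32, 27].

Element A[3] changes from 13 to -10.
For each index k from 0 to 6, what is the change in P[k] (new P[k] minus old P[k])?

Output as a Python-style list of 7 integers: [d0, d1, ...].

Element change: A[3] 13 -> -10, delta = -23
For k < 3: P[k] unchanged, delta_P[k] = 0
For k >= 3: P[k] shifts by exactly -23
Delta array: [0, 0, 0, -23, -23, -23, -23]

Answer: [0, 0, 0, -23, -23, -23, -23]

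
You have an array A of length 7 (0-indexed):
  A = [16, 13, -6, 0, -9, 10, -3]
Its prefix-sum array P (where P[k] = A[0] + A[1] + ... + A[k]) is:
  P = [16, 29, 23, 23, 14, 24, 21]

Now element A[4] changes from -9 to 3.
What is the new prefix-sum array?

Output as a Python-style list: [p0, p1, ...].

Change: A[4] -9 -> 3, delta = 12
P[k] for k < 4: unchanged (A[4] not included)
P[k] for k >= 4: shift by delta = 12
  P[0] = 16 + 0 = 16
  P[1] = 29 + 0 = 29
  P[2] = 23 + 0 = 23
  P[3] = 23 + 0 = 23
  P[4] = 14 + 12 = 26
  P[5] = 24 + 12 = 36
  P[6] = 21 + 12 = 33

Answer: [16, 29, 23, 23, 26, 36, 33]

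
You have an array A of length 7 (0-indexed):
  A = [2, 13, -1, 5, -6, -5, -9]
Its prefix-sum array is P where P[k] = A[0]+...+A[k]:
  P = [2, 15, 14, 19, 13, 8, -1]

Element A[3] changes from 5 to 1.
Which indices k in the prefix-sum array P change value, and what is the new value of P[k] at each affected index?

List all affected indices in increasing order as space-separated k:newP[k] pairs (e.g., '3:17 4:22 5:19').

Answer: 3:15 4:9 5:4 6:-5

Derivation:
P[k] = A[0] + ... + A[k]
P[k] includes A[3] iff k >= 3
Affected indices: 3, 4, ..., 6; delta = -4
  P[3]: 19 + -4 = 15
  P[4]: 13 + -4 = 9
  P[5]: 8 + -4 = 4
  P[6]: -1 + -4 = -5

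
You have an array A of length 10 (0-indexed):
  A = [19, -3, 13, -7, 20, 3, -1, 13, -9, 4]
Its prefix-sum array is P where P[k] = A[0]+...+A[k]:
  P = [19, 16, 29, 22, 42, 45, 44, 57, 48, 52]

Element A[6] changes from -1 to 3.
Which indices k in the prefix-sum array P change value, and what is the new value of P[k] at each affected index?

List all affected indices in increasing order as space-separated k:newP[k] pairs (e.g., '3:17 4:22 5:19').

P[k] = A[0] + ... + A[k]
P[k] includes A[6] iff k >= 6
Affected indices: 6, 7, ..., 9; delta = 4
  P[6]: 44 + 4 = 48
  P[7]: 57 + 4 = 61
  P[8]: 48 + 4 = 52
  P[9]: 52 + 4 = 56

Answer: 6:48 7:61 8:52 9:56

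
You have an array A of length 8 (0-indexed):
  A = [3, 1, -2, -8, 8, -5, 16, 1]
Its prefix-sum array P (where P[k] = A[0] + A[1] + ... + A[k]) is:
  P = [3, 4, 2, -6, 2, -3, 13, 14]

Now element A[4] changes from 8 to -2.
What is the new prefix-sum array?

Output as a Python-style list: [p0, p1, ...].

Answer: [3, 4, 2, -6, -8, -13, 3, 4]

Derivation:
Change: A[4] 8 -> -2, delta = -10
P[k] for k < 4: unchanged (A[4] not included)
P[k] for k >= 4: shift by delta = -10
  P[0] = 3 + 0 = 3
  P[1] = 4 + 0 = 4
  P[2] = 2 + 0 = 2
  P[3] = -6 + 0 = -6
  P[4] = 2 + -10 = -8
  P[5] = -3 + -10 = -13
  P[6] = 13 + -10 = 3
  P[7] = 14 + -10 = 4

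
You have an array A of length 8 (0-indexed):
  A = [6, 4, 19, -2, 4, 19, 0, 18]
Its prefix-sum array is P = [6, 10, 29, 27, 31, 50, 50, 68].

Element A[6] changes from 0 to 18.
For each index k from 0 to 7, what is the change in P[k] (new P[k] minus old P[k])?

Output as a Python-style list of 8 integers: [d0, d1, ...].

Element change: A[6] 0 -> 18, delta = 18
For k < 6: P[k] unchanged, delta_P[k] = 0
For k >= 6: P[k] shifts by exactly 18
Delta array: [0, 0, 0, 0, 0, 0, 18, 18]

Answer: [0, 0, 0, 0, 0, 0, 18, 18]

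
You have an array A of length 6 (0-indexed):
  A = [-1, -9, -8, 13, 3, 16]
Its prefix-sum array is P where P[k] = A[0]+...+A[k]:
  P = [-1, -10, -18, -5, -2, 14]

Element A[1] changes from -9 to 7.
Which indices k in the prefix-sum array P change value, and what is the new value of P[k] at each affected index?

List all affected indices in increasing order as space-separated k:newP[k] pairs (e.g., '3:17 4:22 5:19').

Answer: 1:6 2:-2 3:11 4:14 5:30

Derivation:
P[k] = A[0] + ... + A[k]
P[k] includes A[1] iff k >= 1
Affected indices: 1, 2, ..., 5; delta = 16
  P[1]: -10 + 16 = 6
  P[2]: -18 + 16 = -2
  P[3]: -5 + 16 = 11
  P[4]: -2 + 16 = 14
  P[5]: 14 + 16 = 30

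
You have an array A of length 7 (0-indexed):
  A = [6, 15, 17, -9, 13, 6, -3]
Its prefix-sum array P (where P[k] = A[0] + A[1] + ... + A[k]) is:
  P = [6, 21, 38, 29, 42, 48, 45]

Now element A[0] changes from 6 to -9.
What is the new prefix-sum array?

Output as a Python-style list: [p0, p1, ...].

Change: A[0] 6 -> -9, delta = -15
P[k] for k < 0: unchanged (A[0] not included)
P[k] for k >= 0: shift by delta = -15
  P[0] = 6 + -15 = -9
  P[1] = 21 + -15 = 6
  P[2] = 38 + -15 = 23
  P[3] = 29 + -15 = 14
  P[4] = 42 + -15 = 27
  P[5] = 48 + -15 = 33
  P[6] = 45 + -15 = 30

Answer: [-9, 6, 23, 14, 27, 33, 30]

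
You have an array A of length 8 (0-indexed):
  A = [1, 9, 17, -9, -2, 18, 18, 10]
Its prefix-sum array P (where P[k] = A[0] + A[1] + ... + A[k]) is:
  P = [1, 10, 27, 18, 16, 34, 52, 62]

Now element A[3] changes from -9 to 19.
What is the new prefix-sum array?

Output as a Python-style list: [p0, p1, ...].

Answer: [1, 10, 27, 46, 44, 62, 80, 90]

Derivation:
Change: A[3] -9 -> 19, delta = 28
P[k] for k < 3: unchanged (A[3] not included)
P[k] for k >= 3: shift by delta = 28
  P[0] = 1 + 0 = 1
  P[1] = 10 + 0 = 10
  P[2] = 27 + 0 = 27
  P[3] = 18 + 28 = 46
  P[4] = 16 + 28 = 44
  P[5] = 34 + 28 = 62
  P[6] = 52 + 28 = 80
  P[7] = 62 + 28 = 90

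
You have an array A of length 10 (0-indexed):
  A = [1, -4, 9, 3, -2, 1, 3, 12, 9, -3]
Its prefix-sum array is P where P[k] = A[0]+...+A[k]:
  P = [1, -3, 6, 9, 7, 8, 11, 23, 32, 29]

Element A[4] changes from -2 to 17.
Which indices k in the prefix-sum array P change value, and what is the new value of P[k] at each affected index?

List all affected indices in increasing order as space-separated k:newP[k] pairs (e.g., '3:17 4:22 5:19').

P[k] = A[0] + ... + A[k]
P[k] includes A[4] iff k >= 4
Affected indices: 4, 5, ..., 9; delta = 19
  P[4]: 7 + 19 = 26
  P[5]: 8 + 19 = 27
  P[6]: 11 + 19 = 30
  P[7]: 23 + 19 = 42
  P[8]: 32 + 19 = 51
  P[9]: 29 + 19 = 48

Answer: 4:26 5:27 6:30 7:42 8:51 9:48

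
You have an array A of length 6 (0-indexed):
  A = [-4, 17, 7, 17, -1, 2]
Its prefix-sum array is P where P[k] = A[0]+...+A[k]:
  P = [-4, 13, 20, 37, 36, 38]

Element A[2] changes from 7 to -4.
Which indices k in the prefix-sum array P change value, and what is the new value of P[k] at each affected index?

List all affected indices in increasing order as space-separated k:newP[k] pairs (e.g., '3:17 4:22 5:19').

P[k] = A[0] + ... + A[k]
P[k] includes A[2] iff k >= 2
Affected indices: 2, 3, ..., 5; delta = -11
  P[2]: 20 + -11 = 9
  P[3]: 37 + -11 = 26
  P[4]: 36 + -11 = 25
  P[5]: 38 + -11 = 27

Answer: 2:9 3:26 4:25 5:27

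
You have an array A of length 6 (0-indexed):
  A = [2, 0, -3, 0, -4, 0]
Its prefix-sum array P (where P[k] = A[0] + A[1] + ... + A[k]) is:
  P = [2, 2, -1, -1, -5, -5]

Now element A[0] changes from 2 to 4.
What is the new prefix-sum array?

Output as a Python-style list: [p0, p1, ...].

Answer: [4, 4, 1, 1, -3, -3]

Derivation:
Change: A[0] 2 -> 4, delta = 2
P[k] for k < 0: unchanged (A[0] not included)
P[k] for k >= 0: shift by delta = 2
  P[0] = 2 + 2 = 4
  P[1] = 2 + 2 = 4
  P[2] = -1 + 2 = 1
  P[3] = -1 + 2 = 1
  P[4] = -5 + 2 = -3
  P[5] = -5 + 2 = -3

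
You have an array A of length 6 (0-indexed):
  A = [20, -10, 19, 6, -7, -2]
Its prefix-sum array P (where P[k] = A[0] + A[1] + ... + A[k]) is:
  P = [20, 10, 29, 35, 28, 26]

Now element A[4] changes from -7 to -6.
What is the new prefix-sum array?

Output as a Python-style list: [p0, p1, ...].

Change: A[4] -7 -> -6, delta = 1
P[k] for k < 4: unchanged (A[4] not included)
P[k] for k >= 4: shift by delta = 1
  P[0] = 20 + 0 = 20
  P[1] = 10 + 0 = 10
  P[2] = 29 + 0 = 29
  P[3] = 35 + 0 = 35
  P[4] = 28 + 1 = 29
  P[5] = 26 + 1 = 27

Answer: [20, 10, 29, 35, 29, 27]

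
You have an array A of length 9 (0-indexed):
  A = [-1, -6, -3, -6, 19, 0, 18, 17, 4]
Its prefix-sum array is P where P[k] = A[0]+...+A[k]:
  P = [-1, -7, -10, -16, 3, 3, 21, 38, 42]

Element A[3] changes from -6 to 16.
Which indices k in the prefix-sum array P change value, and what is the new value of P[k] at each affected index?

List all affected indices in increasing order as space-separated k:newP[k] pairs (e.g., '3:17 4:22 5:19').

Answer: 3:6 4:25 5:25 6:43 7:60 8:64

Derivation:
P[k] = A[0] + ... + A[k]
P[k] includes A[3] iff k >= 3
Affected indices: 3, 4, ..., 8; delta = 22
  P[3]: -16 + 22 = 6
  P[4]: 3 + 22 = 25
  P[5]: 3 + 22 = 25
  P[6]: 21 + 22 = 43
  P[7]: 38 + 22 = 60
  P[8]: 42 + 22 = 64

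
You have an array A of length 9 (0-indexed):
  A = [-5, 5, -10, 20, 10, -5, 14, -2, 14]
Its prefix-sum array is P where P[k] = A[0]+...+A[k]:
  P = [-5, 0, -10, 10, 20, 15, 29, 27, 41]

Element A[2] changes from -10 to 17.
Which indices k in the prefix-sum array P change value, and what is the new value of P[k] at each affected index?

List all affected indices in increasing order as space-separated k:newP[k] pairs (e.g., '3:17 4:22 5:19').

Answer: 2:17 3:37 4:47 5:42 6:56 7:54 8:68

Derivation:
P[k] = A[0] + ... + A[k]
P[k] includes A[2] iff k >= 2
Affected indices: 2, 3, ..., 8; delta = 27
  P[2]: -10 + 27 = 17
  P[3]: 10 + 27 = 37
  P[4]: 20 + 27 = 47
  P[5]: 15 + 27 = 42
  P[6]: 29 + 27 = 56
  P[7]: 27 + 27 = 54
  P[8]: 41 + 27 = 68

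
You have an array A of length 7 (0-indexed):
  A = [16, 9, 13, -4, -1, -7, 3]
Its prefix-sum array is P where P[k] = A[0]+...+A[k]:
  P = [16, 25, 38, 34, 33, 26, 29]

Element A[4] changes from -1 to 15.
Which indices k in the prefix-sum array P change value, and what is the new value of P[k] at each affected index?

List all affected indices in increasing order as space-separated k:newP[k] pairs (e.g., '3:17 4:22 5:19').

Answer: 4:49 5:42 6:45

Derivation:
P[k] = A[0] + ... + A[k]
P[k] includes A[4] iff k >= 4
Affected indices: 4, 5, ..., 6; delta = 16
  P[4]: 33 + 16 = 49
  P[5]: 26 + 16 = 42
  P[6]: 29 + 16 = 45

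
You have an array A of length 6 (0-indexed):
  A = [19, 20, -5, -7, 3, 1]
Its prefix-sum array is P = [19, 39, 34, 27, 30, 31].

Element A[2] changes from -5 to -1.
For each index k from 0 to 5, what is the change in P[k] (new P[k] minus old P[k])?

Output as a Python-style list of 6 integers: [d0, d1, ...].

Answer: [0, 0, 4, 4, 4, 4]

Derivation:
Element change: A[2] -5 -> -1, delta = 4
For k < 2: P[k] unchanged, delta_P[k] = 0
For k >= 2: P[k] shifts by exactly 4
Delta array: [0, 0, 4, 4, 4, 4]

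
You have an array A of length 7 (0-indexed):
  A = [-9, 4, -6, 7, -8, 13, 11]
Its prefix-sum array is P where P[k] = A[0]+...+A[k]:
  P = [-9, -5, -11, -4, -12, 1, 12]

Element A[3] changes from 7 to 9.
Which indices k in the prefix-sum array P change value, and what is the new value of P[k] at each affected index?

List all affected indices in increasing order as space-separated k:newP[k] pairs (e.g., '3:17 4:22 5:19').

P[k] = A[0] + ... + A[k]
P[k] includes A[3] iff k >= 3
Affected indices: 3, 4, ..., 6; delta = 2
  P[3]: -4 + 2 = -2
  P[4]: -12 + 2 = -10
  P[5]: 1 + 2 = 3
  P[6]: 12 + 2 = 14

Answer: 3:-2 4:-10 5:3 6:14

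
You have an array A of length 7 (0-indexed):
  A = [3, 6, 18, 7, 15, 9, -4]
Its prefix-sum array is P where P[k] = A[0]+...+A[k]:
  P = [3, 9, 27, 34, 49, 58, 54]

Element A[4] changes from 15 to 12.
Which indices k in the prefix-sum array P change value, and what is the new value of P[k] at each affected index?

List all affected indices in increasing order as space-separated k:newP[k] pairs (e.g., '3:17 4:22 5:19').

P[k] = A[0] + ... + A[k]
P[k] includes A[4] iff k >= 4
Affected indices: 4, 5, ..., 6; delta = -3
  P[4]: 49 + -3 = 46
  P[5]: 58 + -3 = 55
  P[6]: 54 + -3 = 51

Answer: 4:46 5:55 6:51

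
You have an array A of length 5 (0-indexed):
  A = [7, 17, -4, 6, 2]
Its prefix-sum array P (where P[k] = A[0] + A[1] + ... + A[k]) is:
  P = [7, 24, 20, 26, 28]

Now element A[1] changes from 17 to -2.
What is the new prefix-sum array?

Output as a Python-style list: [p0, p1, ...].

Change: A[1] 17 -> -2, delta = -19
P[k] for k < 1: unchanged (A[1] not included)
P[k] for k >= 1: shift by delta = -19
  P[0] = 7 + 0 = 7
  P[1] = 24 + -19 = 5
  P[2] = 20 + -19 = 1
  P[3] = 26 + -19 = 7
  P[4] = 28 + -19 = 9

Answer: [7, 5, 1, 7, 9]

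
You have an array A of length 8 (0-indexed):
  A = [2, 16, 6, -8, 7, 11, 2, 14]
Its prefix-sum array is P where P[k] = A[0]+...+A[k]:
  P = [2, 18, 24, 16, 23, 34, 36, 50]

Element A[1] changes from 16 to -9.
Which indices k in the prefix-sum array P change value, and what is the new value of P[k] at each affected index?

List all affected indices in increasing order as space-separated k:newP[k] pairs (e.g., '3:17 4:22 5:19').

P[k] = A[0] + ... + A[k]
P[k] includes A[1] iff k >= 1
Affected indices: 1, 2, ..., 7; delta = -25
  P[1]: 18 + -25 = -7
  P[2]: 24 + -25 = -1
  P[3]: 16 + -25 = -9
  P[4]: 23 + -25 = -2
  P[5]: 34 + -25 = 9
  P[6]: 36 + -25 = 11
  P[7]: 50 + -25 = 25

Answer: 1:-7 2:-1 3:-9 4:-2 5:9 6:11 7:25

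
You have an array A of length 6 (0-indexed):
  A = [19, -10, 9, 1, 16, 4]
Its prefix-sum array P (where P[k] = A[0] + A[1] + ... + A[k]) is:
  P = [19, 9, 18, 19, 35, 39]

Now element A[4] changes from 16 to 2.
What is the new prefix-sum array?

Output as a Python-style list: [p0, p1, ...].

Answer: [19, 9, 18, 19, 21, 25]

Derivation:
Change: A[4] 16 -> 2, delta = -14
P[k] for k < 4: unchanged (A[4] not included)
P[k] for k >= 4: shift by delta = -14
  P[0] = 19 + 0 = 19
  P[1] = 9 + 0 = 9
  P[2] = 18 + 0 = 18
  P[3] = 19 + 0 = 19
  P[4] = 35 + -14 = 21
  P[5] = 39 + -14 = 25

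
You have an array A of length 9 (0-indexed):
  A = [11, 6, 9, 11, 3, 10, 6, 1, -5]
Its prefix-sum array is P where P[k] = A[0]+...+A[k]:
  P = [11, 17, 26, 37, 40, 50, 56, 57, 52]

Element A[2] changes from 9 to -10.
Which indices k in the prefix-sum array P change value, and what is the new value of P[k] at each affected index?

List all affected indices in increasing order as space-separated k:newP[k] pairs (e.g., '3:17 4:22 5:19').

Answer: 2:7 3:18 4:21 5:31 6:37 7:38 8:33

Derivation:
P[k] = A[0] + ... + A[k]
P[k] includes A[2] iff k >= 2
Affected indices: 2, 3, ..., 8; delta = -19
  P[2]: 26 + -19 = 7
  P[3]: 37 + -19 = 18
  P[4]: 40 + -19 = 21
  P[5]: 50 + -19 = 31
  P[6]: 56 + -19 = 37
  P[7]: 57 + -19 = 38
  P[8]: 52 + -19 = 33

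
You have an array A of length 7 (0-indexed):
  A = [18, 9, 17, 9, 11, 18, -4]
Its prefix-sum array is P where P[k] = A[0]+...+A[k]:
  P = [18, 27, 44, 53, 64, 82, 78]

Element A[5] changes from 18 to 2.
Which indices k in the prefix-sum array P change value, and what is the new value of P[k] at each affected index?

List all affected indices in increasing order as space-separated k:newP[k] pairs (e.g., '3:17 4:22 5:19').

P[k] = A[0] + ... + A[k]
P[k] includes A[5] iff k >= 5
Affected indices: 5, 6, ..., 6; delta = -16
  P[5]: 82 + -16 = 66
  P[6]: 78 + -16 = 62

Answer: 5:66 6:62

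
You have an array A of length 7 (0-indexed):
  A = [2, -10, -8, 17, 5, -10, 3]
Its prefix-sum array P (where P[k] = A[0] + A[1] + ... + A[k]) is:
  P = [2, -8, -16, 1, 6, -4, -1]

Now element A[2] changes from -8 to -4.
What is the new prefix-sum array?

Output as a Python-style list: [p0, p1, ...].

Change: A[2] -8 -> -4, delta = 4
P[k] for k < 2: unchanged (A[2] not included)
P[k] for k >= 2: shift by delta = 4
  P[0] = 2 + 0 = 2
  P[1] = -8 + 0 = -8
  P[2] = -16 + 4 = -12
  P[3] = 1 + 4 = 5
  P[4] = 6 + 4 = 10
  P[5] = -4 + 4 = 0
  P[6] = -1 + 4 = 3

Answer: [2, -8, -12, 5, 10, 0, 3]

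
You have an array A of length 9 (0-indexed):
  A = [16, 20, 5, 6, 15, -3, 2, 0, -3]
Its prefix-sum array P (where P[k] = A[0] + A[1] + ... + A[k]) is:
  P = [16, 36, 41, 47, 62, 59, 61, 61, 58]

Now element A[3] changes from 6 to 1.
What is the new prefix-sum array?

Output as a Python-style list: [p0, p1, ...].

Change: A[3] 6 -> 1, delta = -5
P[k] for k < 3: unchanged (A[3] not included)
P[k] for k >= 3: shift by delta = -5
  P[0] = 16 + 0 = 16
  P[1] = 36 + 0 = 36
  P[2] = 41 + 0 = 41
  P[3] = 47 + -5 = 42
  P[4] = 62 + -5 = 57
  P[5] = 59 + -5 = 54
  P[6] = 61 + -5 = 56
  P[7] = 61 + -5 = 56
  P[8] = 58 + -5 = 53

Answer: [16, 36, 41, 42, 57, 54, 56, 56, 53]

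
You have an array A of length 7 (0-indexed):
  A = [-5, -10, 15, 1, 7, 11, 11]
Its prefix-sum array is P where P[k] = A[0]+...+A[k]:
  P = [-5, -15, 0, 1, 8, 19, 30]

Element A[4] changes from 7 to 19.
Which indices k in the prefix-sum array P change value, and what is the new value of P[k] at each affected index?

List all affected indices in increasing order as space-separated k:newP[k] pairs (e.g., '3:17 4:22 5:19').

Answer: 4:20 5:31 6:42

Derivation:
P[k] = A[0] + ... + A[k]
P[k] includes A[4] iff k >= 4
Affected indices: 4, 5, ..., 6; delta = 12
  P[4]: 8 + 12 = 20
  P[5]: 19 + 12 = 31
  P[6]: 30 + 12 = 42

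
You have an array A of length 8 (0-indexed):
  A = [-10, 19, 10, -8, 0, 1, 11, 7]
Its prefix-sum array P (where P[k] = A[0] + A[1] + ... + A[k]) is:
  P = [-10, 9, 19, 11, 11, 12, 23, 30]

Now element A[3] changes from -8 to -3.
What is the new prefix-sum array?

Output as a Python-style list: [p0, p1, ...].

Answer: [-10, 9, 19, 16, 16, 17, 28, 35]

Derivation:
Change: A[3] -8 -> -3, delta = 5
P[k] for k < 3: unchanged (A[3] not included)
P[k] for k >= 3: shift by delta = 5
  P[0] = -10 + 0 = -10
  P[1] = 9 + 0 = 9
  P[2] = 19 + 0 = 19
  P[3] = 11 + 5 = 16
  P[4] = 11 + 5 = 16
  P[5] = 12 + 5 = 17
  P[6] = 23 + 5 = 28
  P[7] = 30 + 5 = 35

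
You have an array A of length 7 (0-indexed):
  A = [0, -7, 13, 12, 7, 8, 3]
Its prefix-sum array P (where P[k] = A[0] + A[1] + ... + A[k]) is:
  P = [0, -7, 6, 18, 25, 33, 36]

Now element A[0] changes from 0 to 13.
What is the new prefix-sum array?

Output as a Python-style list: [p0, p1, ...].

Answer: [13, 6, 19, 31, 38, 46, 49]

Derivation:
Change: A[0] 0 -> 13, delta = 13
P[k] for k < 0: unchanged (A[0] not included)
P[k] for k >= 0: shift by delta = 13
  P[0] = 0 + 13 = 13
  P[1] = -7 + 13 = 6
  P[2] = 6 + 13 = 19
  P[3] = 18 + 13 = 31
  P[4] = 25 + 13 = 38
  P[5] = 33 + 13 = 46
  P[6] = 36 + 13 = 49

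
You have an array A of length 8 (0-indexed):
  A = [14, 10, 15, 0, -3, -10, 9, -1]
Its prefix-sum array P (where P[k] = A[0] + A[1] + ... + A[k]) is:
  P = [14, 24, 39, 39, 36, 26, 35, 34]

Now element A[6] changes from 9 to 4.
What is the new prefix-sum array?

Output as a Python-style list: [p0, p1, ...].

Change: A[6] 9 -> 4, delta = -5
P[k] for k < 6: unchanged (A[6] not included)
P[k] for k >= 6: shift by delta = -5
  P[0] = 14 + 0 = 14
  P[1] = 24 + 0 = 24
  P[2] = 39 + 0 = 39
  P[3] = 39 + 0 = 39
  P[4] = 36 + 0 = 36
  P[5] = 26 + 0 = 26
  P[6] = 35 + -5 = 30
  P[7] = 34 + -5 = 29

Answer: [14, 24, 39, 39, 36, 26, 30, 29]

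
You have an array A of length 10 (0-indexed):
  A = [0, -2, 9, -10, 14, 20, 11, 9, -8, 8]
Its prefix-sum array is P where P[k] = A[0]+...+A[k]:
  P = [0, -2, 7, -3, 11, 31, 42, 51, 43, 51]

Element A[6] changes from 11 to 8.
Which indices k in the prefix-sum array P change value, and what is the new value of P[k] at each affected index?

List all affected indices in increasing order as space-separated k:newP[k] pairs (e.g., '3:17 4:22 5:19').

Answer: 6:39 7:48 8:40 9:48

Derivation:
P[k] = A[0] + ... + A[k]
P[k] includes A[6] iff k >= 6
Affected indices: 6, 7, ..., 9; delta = -3
  P[6]: 42 + -3 = 39
  P[7]: 51 + -3 = 48
  P[8]: 43 + -3 = 40
  P[9]: 51 + -3 = 48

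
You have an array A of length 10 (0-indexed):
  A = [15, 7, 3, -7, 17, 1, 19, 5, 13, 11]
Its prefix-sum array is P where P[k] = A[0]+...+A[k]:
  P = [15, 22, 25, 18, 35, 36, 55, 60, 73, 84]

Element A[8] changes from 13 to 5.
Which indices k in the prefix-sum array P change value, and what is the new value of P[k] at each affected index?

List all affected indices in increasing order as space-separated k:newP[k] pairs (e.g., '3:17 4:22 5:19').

P[k] = A[0] + ... + A[k]
P[k] includes A[8] iff k >= 8
Affected indices: 8, 9, ..., 9; delta = -8
  P[8]: 73 + -8 = 65
  P[9]: 84 + -8 = 76

Answer: 8:65 9:76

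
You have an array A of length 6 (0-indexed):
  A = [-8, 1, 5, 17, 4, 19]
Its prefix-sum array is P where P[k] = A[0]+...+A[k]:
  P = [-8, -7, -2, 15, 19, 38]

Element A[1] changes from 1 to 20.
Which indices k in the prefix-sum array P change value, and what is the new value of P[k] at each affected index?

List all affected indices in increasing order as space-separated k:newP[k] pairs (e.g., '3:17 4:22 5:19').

Answer: 1:12 2:17 3:34 4:38 5:57

Derivation:
P[k] = A[0] + ... + A[k]
P[k] includes A[1] iff k >= 1
Affected indices: 1, 2, ..., 5; delta = 19
  P[1]: -7 + 19 = 12
  P[2]: -2 + 19 = 17
  P[3]: 15 + 19 = 34
  P[4]: 19 + 19 = 38
  P[5]: 38 + 19 = 57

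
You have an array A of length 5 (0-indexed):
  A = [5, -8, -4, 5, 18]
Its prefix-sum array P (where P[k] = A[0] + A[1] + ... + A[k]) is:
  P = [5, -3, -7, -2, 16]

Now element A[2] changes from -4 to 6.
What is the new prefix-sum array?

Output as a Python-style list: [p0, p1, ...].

Answer: [5, -3, 3, 8, 26]

Derivation:
Change: A[2] -4 -> 6, delta = 10
P[k] for k < 2: unchanged (A[2] not included)
P[k] for k >= 2: shift by delta = 10
  P[0] = 5 + 0 = 5
  P[1] = -3 + 0 = -3
  P[2] = -7 + 10 = 3
  P[3] = -2 + 10 = 8
  P[4] = 16 + 10 = 26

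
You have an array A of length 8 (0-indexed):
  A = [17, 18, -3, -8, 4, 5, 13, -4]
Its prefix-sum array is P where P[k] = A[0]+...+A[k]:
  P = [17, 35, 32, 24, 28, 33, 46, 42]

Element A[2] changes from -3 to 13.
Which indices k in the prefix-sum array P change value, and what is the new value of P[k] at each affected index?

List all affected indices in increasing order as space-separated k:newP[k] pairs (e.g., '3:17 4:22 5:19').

Answer: 2:48 3:40 4:44 5:49 6:62 7:58

Derivation:
P[k] = A[0] + ... + A[k]
P[k] includes A[2] iff k >= 2
Affected indices: 2, 3, ..., 7; delta = 16
  P[2]: 32 + 16 = 48
  P[3]: 24 + 16 = 40
  P[4]: 28 + 16 = 44
  P[5]: 33 + 16 = 49
  P[6]: 46 + 16 = 62
  P[7]: 42 + 16 = 58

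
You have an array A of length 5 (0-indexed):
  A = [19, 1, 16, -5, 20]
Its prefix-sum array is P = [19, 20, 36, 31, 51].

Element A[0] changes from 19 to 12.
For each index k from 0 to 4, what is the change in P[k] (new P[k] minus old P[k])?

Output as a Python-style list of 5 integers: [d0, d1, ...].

Element change: A[0] 19 -> 12, delta = -7
For k < 0: P[k] unchanged, delta_P[k] = 0
For k >= 0: P[k] shifts by exactly -7
Delta array: [-7, -7, -7, -7, -7]

Answer: [-7, -7, -7, -7, -7]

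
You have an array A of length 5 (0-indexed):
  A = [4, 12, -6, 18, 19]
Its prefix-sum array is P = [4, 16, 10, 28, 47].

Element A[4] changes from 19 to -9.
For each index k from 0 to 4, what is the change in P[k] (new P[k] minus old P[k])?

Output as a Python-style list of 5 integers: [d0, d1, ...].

Answer: [0, 0, 0, 0, -28]

Derivation:
Element change: A[4] 19 -> -9, delta = -28
For k < 4: P[k] unchanged, delta_P[k] = 0
For k >= 4: P[k] shifts by exactly -28
Delta array: [0, 0, 0, 0, -28]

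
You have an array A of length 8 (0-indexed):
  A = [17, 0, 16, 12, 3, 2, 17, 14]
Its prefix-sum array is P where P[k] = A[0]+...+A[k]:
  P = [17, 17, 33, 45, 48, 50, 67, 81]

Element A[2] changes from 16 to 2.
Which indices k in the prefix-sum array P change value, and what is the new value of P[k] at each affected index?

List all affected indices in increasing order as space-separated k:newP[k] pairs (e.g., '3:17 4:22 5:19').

Answer: 2:19 3:31 4:34 5:36 6:53 7:67

Derivation:
P[k] = A[0] + ... + A[k]
P[k] includes A[2] iff k >= 2
Affected indices: 2, 3, ..., 7; delta = -14
  P[2]: 33 + -14 = 19
  P[3]: 45 + -14 = 31
  P[4]: 48 + -14 = 34
  P[5]: 50 + -14 = 36
  P[6]: 67 + -14 = 53
  P[7]: 81 + -14 = 67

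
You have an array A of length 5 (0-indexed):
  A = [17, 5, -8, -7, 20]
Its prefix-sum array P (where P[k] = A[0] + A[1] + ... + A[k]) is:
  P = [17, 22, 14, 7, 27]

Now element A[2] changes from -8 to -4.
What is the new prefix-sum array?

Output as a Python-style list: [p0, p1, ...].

Change: A[2] -8 -> -4, delta = 4
P[k] for k < 2: unchanged (A[2] not included)
P[k] for k >= 2: shift by delta = 4
  P[0] = 17 + 0 = 17
  P[1] = 22 + 0 = 22
  P[2] = 14 + 4 = 18
  P[3] = 7 + 4 = 11
  P[4] = 27 + 4 = 31

Answer: [17, 22, 18, 11, 31]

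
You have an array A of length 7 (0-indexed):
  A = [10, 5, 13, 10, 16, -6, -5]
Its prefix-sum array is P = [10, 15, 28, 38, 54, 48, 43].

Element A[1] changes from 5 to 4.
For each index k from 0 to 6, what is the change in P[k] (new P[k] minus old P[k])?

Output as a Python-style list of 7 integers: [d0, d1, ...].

Element change: A[1] 5 -> 4, delta = -1
For k < 1: P[k] unchanged, delta_P[k] = 0
For k >= 1: P[k] shifts by exactly -1
Delta array: [0, -1, -1, -1, -1, -1, -1]

Answer: [0, -1, -1, -1, -1, -1, -1]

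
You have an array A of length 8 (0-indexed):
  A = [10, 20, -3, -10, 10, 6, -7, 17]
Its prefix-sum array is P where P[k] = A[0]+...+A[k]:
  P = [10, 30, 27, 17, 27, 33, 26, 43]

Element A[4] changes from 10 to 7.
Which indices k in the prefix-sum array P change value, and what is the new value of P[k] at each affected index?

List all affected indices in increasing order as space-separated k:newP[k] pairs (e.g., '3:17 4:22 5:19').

P[k] = A[0] + ... + A[k]
P[k] includes A[4] iff k >= 4
Affected indices: 4, 5, ..., 7; delta = -3
  P[4]: 27 + -3 = 24
  P[5]: 33 + -3 = 30
  P[6]: 26 + -3 = 23
  P[7]: 43 + -3 = 40

Answer: 4:24 5:30 6:23 7:40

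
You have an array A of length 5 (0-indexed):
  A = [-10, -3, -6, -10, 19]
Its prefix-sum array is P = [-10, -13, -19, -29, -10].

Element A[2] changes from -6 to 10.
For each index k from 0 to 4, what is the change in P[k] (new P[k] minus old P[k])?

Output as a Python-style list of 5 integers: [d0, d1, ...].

Answer: [0, 0, 16, 16, 16]

Derivation:
Element change: A[2] -6 -> 10, delta = 16
For k < 2: P[k] unchanged, delta_P[k] = 0
For k >= 2: P[k] shifts by exactly 16
Delta array: [0, 0, 16, 16, 16]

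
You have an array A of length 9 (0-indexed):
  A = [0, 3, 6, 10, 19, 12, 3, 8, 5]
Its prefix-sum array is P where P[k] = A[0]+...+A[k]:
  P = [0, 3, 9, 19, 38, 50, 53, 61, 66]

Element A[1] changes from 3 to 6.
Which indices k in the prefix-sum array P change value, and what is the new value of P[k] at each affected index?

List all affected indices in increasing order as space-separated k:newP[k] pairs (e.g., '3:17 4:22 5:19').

Answer: 1:6 2:12 3:22 4:41 5:53 6:56 7:64 8:69

Derivation:
P[k] = A[0] + ... + A[k]
P[k] includes A[1] iff k >= 1
Affected indices: 1, 2, ..., 8; delta = 3
  P[1]: 3 + 3 = 6
  P[2]: 9 + 3 = 12
  P[3]: 19 + 3 = 22
  P[4]: 38 + 3 = 41
  P[5]: 50 + 3 = 53
  P[6]: 53 + 3 = 56
  P[7]: 61 + 3 = 64
  P[8]: 66 + 3 = 69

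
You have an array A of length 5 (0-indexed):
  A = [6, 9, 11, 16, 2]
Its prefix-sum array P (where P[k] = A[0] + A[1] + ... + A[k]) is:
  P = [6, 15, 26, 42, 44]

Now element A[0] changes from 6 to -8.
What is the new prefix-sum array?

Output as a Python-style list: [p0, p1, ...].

Change: A[0] 6 -> -8, delta = -14
P[k] for k < 0: unchanged (A[0] not included)
P[k] for k >= 0: shift by delta = -14
  P[0] = 6 + -14 = -8
  P[1] = 15 + -14 = 1
  P[2] = 26 + -14 = 12
  P[3] = 42 + -14 = 28
  P[4] = 44 + -14 = 30

Answer: [-8, 1, 12, 28, 30]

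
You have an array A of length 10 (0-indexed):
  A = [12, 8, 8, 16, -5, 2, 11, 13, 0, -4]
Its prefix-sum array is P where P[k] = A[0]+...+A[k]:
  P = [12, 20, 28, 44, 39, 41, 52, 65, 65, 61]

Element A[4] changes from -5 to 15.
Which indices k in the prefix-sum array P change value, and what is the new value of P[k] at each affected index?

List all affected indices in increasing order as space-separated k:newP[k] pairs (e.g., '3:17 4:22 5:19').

P[k] = A[0] + ... + A[k]
P[k] includes A[4] iff k >= 4
Affected indices: 4, 5, ..., 9; delta = 20
  P[4]: 39 + 20 = 59
  P[5]: 41 + 20 = 61
  P[6]: 52 + 20 = 72
  P[7]: 65 + 20 = 85
  P[8]: 65 + 20 = 85
  P[9]: 61 + 20 = 81

Answer: 4:59 5:61 6:72 7:85 8:85 9:81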